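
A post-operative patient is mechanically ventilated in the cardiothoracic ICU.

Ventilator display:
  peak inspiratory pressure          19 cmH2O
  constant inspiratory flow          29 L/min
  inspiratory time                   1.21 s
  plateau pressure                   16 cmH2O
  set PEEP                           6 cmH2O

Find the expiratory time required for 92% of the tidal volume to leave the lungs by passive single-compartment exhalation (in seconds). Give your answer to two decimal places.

Flow: 29 L/min ÷ 60 = 0.4833 L/s.
Vt = flow × Ti = 0.4833 L/s × 1.21 s × 1000 mL/L = 584.79 mL.
R = (PIP − Pplat)/V̇ = (19 − 16) / 0.4833 = 3.0/0.4833 = 6.207 cmH2O·s/L.
C = Vt/(Pplat − PEEP) = 584.79 / (16 − 6) = 584.79/10.0 = 58.479 mL/cmH2O.
τ = R × C = 6.207 × 0.05848 L/cmH2O = 0.363 s.
t = −τ·ln(1 − 0.92) = −0.363·ln(0.08) = 0.9168 s.

0.92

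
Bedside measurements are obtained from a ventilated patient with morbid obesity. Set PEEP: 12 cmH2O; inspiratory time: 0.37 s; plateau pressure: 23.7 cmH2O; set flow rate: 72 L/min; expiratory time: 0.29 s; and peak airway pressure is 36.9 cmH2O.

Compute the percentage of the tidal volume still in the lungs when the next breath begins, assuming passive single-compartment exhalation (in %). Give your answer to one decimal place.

49.9

Flow: 72 L/min ÷ 60 = 1.2 L/s.
Vt = flow × Ti = 1.2 L/s × 0.37 s × 1000 mL/L = 444.0 mL.
R = (PIP − Pplat)/V̇ = (36.9 − 23.7) / 1.2 = 13.2/1.2 = 11.0 cmH2O·s/L.
C = Vt/(Pplat − PEEP) = 444.0 / (23.7 − 12) = 444.0/11.7 = 37.949 mL/cmH2O.
τ = R × C = 11.0 × 0.03795 L/cmH2O = 0.4175 s.
Fraction remaining at end-expiration = e^(−Te/τ) = e^(−0.29/0.4175) = 0.4993 → 49.93%.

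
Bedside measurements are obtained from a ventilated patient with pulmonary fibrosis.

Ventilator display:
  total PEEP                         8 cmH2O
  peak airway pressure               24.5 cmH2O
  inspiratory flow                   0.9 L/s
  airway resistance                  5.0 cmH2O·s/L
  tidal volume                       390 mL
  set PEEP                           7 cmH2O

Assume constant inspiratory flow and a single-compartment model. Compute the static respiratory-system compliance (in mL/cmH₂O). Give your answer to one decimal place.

32.5

Total PEEP = 8 cmH2O (set 7 + intrinsic 1); this is the baseline alveolar pressure.
Equation of motion (constant flow): PIP = Vt/C + R·V̇ + PEEP.
Vt/C = PIP − R·V̇ − PEEP = 24.5 − 5.0×0.9 − 8 = 24.5 − 4.5 − 8 = 12.0 cmH2O.
C = Vt / 12.0 = 390 / 12.0 = 32.5 mL/cmH2O.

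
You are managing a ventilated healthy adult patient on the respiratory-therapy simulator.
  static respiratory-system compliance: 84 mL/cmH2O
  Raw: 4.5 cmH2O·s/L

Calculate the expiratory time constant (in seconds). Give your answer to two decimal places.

τ = R × C = 4.5 × 84 mL/cmH2O = 4.5 × 0.084 L/cmH2O = 0.378 s.

0.38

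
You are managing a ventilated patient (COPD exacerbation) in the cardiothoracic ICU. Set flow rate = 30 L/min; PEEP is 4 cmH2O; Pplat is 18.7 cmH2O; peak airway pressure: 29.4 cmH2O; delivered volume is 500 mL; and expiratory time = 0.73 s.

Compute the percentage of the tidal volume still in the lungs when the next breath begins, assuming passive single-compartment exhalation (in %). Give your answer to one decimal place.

36.7

Flow: 30 L/min ÷ 60 = 0.5 L/s.
R = (PIP − Pplat)/V̇ = (29.4 − 18.7) / 0.5 = 10.7/0.5 = 21.4 cmH2O·s/L.
C = Vt/(Pplat − PEEP) = 500.0 / (18.7 − 4) = 500.0/14.7 = 34.014 mL/cmH2O.
τ = R × C = 21.4 × 0.03401 L/cmH2O = 0.7278 s.
Fraction remaining at end-expiration = e^(−Te/τ) = e^(−0.73/0.7278) = 0.3668 → 36.68%.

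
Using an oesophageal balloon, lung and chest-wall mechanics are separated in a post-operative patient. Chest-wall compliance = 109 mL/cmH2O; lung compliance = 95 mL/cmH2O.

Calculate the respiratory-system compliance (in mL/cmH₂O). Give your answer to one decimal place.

50.8

Lung and chest wall are elastances in series: 1/Crs = 1/CL + 1/Ccw.
1/Crs = 1/95 + 1/109 = 0.0197.
Crs = 50.761 mL/cmH2O.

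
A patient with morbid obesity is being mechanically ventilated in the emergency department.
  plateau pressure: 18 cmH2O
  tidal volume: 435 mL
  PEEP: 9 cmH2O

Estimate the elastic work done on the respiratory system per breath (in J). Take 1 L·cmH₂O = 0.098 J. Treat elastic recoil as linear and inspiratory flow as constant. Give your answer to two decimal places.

Elastic work ≈ ½ × (Pplat − PEEP) × Vt = 0.5 × (18 − 9) × 0.435 L = 0.5 × 9.0 × 0.435 = 1.958 L·cmH2O.
× 0.098 J/(L·cmH2O) → 0.1919 J.

0.19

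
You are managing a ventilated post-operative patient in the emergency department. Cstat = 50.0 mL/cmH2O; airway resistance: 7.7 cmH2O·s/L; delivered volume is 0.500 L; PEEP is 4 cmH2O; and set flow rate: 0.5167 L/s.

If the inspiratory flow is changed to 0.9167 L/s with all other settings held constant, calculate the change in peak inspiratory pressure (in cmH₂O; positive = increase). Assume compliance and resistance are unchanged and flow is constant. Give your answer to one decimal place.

PIP = Vt/C + R·V̇ + PEEP (constant-flow equation of motion).
Only the resistive term changes: ΔPIP = R × ΔV̇ = 7.7 × (0.9167 − 0.5167) = 7.7 × 0.4 = 3.08 cmH2O.

3.1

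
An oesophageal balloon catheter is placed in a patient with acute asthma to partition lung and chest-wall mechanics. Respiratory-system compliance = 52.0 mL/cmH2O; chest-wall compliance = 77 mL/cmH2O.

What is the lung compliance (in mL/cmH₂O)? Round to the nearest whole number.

160

1/CL = 1/Crs − 1/Ccw.
1/CL = 1/52.0 − 1/77 = 0.006244.
CL = 160.15 mL/cmH2O.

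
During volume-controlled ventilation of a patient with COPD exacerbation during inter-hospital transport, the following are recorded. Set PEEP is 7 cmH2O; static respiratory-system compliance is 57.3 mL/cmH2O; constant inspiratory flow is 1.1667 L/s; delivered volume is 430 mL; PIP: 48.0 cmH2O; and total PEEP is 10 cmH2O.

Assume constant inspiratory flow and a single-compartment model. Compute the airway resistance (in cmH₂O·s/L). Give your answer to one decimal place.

Total PEEP = 10 cmH2O (set 7 + intrinsic 3); this is the baseline alveolar pressure.
Equation of motion (constant flow): PIP = Vt/C + R·V̇ + PEEP.
R·V̇ = PIP − Vt/C − PEEP = 48.0 − 430/57.3 − 10 = 48.0 − 7.504 − 10 = 30.496 cmH2O.
R = 30.496 / 1.1667 = 26.139 cmH2O·s/L.

26.1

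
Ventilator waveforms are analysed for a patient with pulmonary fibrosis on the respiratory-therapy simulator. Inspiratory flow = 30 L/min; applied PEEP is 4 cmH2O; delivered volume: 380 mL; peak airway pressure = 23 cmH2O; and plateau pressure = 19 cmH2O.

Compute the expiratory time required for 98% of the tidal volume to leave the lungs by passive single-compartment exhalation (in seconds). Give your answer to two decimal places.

Flow: 30 L/min ÷ 60 = 0.5 L/s.
R = (PIP − Pplat)/V̇ = (23 − 19) / 0.5 = 4.0/0.5 = 8.0 cmH2O·s/L.
C = Vt/(Pplat − PEEP) = 380.0 / (19 − 4) = 380.0/15.0 = 25.333 mL/cmH2O.
τ = R × C = 8.0 × 0.02533 L/cmH2O = 0.2026 s.
t = −τ·ln(1 − 0.98) = −0.2026·ln(0.02) = 0.7926 s.

0.79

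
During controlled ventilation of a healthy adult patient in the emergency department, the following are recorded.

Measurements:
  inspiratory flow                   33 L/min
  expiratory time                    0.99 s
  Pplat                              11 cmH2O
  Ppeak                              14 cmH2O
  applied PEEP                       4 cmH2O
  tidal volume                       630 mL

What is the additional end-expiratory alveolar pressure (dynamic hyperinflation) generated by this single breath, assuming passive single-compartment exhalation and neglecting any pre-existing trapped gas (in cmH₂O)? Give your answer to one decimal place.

Flow: 33 L/min ÷ 60 = 0.55 L/s.
R = (PIP − Pplat)/V̇ = (14 − 11) / 0.55 = 3.0/0.55 = 5.455 cmH2O·s/L.
C = Vt/(Pplat − PEEP) = 630.0 / (11 − 4) = 630.0/7.0 = 90.0 mL/cmH2O.
τ = R × C = 5.455 × 0.09 L/cmH2O = 0.491 s.
Fraction remaining = e^(−Te/τ) = e^(−0.99/0.491) = 0.1331; trapped volume = 630.0 × 0.1331 = 83.853 mL.
Additional alveolar pressure from trapping ≈ V_trapped / C = 83.853 / 90.0 = 0.9317 cmH2O.

0.9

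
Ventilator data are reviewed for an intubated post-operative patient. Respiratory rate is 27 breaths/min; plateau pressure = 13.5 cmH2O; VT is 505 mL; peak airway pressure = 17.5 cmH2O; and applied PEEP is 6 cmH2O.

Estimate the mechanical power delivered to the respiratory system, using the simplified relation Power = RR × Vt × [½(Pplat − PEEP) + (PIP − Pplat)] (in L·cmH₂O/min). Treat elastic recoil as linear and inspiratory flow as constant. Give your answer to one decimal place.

Per-breath work = Vt × [½(Pplat−PEEP) + (PIP−Pplat)] = 0.505 × [0.5×7.5 + 4.0] = 0.505 × 7.75 = 3.914 L·cmH2O.
Power = 27 × 3.914 = 105.68 L·cmH2O/min.

105.7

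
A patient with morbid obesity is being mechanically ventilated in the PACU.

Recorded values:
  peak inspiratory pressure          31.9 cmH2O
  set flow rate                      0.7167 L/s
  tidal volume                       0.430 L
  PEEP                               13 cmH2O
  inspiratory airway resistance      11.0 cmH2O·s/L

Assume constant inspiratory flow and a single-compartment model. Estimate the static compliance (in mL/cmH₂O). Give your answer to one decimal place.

Equation of motion (constant flow): PIP = Vt/C + R·V̇ + PEEP.
Vt/C = PIP − R·V̇ − PEEP = 31.9 − 11.0×0.7167 − 13 = 31.9 − 7.884 − 13 = 11.016 cmH2O.
C = Vt / 11.016 = 430 / 11.016 = 39.034 mL/cmH2O.

39.0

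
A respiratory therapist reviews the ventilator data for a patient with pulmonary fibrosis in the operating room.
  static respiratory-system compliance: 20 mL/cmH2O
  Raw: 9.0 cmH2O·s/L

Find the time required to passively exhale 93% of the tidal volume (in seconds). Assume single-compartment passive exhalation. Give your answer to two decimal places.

τ = R × C = 9.0 × 20 mL/cmH2O = 9.0 × 0.020 L/cmH2O = 0.18 s.
Exhaled fraction f = 1 − e^(−t/τ) → t = −τ·ln(1 − f) = −0.18·ln(0.07) = 0.4787 s.

0.48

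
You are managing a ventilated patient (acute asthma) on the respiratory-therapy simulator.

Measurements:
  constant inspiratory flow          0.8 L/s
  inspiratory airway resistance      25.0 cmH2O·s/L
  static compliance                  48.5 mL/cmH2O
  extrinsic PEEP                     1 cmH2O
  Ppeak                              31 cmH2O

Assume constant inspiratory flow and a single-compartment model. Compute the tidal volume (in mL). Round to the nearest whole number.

Equation of motion (constant flow): PIP = Vt/C + R·V̇ + PEEP.
Vt/C = PIP − R·V̇ − PEEP = 31 − 20.0 − 1 = 10.0 cmH2O.
Vt = C × 10.0 = 48.5 × 10.0 = 485.0 mL.

485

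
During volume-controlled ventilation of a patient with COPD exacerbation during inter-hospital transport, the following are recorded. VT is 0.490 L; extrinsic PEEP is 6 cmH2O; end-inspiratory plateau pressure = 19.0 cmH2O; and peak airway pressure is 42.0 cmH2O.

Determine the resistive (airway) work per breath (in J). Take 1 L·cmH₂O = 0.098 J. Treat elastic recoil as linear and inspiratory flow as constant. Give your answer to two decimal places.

With constant inspiratory flow the resistive pressure is constant at PIP − Pplat = 42.0 − 19.0 = 23.0 cmH2O, so resistive work = 23.0 × 0.490 = 11.27 L·cmH2O.
× 0.098 J/(L·cmH2O) → 1.104 J.

1.10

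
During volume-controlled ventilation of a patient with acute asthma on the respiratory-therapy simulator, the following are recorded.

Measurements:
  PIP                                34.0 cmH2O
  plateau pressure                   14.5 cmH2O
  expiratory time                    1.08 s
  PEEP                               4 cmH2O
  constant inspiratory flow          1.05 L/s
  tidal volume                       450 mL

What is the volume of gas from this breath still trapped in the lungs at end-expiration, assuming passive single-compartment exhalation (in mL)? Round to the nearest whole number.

R = (PIP − Pplat)/V̇ = (34.0 − 14.5) / 1.05 = 19.5/1.05 = 18.571 cmH2O·s/L.
C = Vt/(Pplat − PEEP) = 450.0 / (14.5 − 4) = 450.0/10.5 = 42.857 mL/cmH2O.
τ = R × C = 18.571 × 0.04286 L/cmH2O = 0.796 s.
Fraction remaining = e^(−Te/τ) = e^(−1.08/0.796) = 0.2575.
Trapped volume = 450.0 × 0.2575 = 115.88 mL.

116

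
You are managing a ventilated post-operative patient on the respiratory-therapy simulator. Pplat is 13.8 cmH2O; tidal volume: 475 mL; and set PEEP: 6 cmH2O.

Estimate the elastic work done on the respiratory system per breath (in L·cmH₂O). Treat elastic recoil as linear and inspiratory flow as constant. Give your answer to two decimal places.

Elastic work ≈ ½ × (Pplat − PEEP) × Vt = 0.5 × (13.8 − 6) × 0.475 L = 0.5 × 7.8 × 0.475 = 1.853 L·cmH2O.

1.85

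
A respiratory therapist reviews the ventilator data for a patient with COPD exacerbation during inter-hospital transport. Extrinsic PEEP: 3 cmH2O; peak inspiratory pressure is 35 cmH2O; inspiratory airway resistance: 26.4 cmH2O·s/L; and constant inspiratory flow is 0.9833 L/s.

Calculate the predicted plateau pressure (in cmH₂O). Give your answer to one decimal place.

Pplat = PIP − Raw × flow = 35 − 26.4 × 0.9833 = 35 − 25.959 = 9.041 cmH2O.

9.0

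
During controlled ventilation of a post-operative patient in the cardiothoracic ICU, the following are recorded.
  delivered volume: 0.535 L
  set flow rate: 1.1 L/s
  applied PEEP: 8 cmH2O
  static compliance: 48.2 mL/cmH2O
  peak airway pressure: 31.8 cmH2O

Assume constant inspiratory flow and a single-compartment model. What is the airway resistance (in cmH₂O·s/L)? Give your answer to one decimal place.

Equation of motion (constant flow): PIP = Vt/C + R·V̇ + PEEP.
R·V̇ = PIP − Vt/C − PEEP = 31.8 − 535/48.2 − 8 = 31.8 − 11.1 − 8 = 12.7 cmH2O.
R = 12.7 / 1.1 = 11.545 cmH2O·s/L.

11.5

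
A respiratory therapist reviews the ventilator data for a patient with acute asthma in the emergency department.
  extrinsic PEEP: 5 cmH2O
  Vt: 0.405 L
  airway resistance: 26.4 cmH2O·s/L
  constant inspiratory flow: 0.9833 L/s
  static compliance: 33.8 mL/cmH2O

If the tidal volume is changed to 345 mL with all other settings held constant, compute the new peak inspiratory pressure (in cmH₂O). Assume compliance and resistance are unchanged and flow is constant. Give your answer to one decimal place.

41.2

PIP = Vt/C + R·V̇ + PEEP (constant-flow equation of motion).
Only the elastic term changes: ΔPIP = ΔVt / C = (345 − 405) / 33.8 = -1.775 cmH2O.
Original PIP = 405/33.8 + 26.4×0.9833 + 5 = 42.941 cmH2O; new PIP = 42.941 + (-1.775) = 41.166 cmH2O.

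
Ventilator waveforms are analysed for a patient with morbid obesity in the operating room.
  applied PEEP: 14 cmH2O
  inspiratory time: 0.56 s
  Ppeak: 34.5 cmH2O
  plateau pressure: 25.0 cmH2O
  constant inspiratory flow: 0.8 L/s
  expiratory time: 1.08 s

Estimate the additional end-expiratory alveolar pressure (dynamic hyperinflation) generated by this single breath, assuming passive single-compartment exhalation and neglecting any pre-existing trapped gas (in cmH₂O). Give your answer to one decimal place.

1.2

Vt = flow × Ti = 0.8 L/s × 0.56 s × 1000 mL/L = 448.0 mL.
R = (PIP − Pplat)/V̇ = (34.5 − 25.0) / 0.8 = 9.5/0.8 = 11.875 cmH2O·s/L.
C = Vt/(Pplat − PEEP) = 448.0 / (25.0 − 14) = 448.0/11.0 = 40.727 mL/cmH2O.
τ = R × C = 11.875 × 0.04073 L/cmH2O = 0.4837 s.
Fraction remaining = e^(−Te/τ) = e^(−1.08/0.4837) = 0.1072; trapped volume = 448.0 × 0.1072 = 48.026 mL.
Additional alveolar pressure from trapping ≈ V_trapped / C = 48.026 / 40.727 = 1.179 cmH2O.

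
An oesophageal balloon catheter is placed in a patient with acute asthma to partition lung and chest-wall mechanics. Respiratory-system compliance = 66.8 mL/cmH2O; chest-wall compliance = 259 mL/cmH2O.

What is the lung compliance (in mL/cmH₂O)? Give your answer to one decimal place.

90.0

1/CL = 1/Crs − 1/Ccw.
1/CL = 1/66.8 − 1/259 = 0.01111.
CL = 90.009 mL/cmH2O.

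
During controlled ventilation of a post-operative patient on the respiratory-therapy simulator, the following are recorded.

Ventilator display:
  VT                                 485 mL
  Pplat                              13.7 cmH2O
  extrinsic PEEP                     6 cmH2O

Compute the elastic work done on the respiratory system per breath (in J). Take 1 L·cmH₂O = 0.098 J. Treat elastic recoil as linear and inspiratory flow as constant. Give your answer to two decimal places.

0.18

Elastic work ≈ ½ × (Pplat − PEEP) × Vt = 0.5 × (13.7 − 6) × 0.485 L = 0.5 × 7.7 × 0.485 = 1.867 L·cmH2O.
× 0.098 J/(L·cmH2O) → 0.183 J.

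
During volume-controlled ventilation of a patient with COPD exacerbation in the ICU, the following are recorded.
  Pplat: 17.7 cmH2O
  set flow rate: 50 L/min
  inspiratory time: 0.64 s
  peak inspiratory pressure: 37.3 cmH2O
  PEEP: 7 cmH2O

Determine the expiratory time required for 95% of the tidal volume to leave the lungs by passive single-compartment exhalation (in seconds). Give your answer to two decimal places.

3.51

Flow: 50 L/min ÷ 60 = 0.8333 L/s.
Vt = flow × Ti = 0.8333 L/s × 0.64 s × 1000 mL/L = 533.31 mL.
R = (PIP − Pplat)/V̇ = (37.3 − 17.7) / 0.8333 = 19.6/0.8333 = 23.521 cmH2O·s/L.
C = Vt/(Pplat − PEEP) = 533.31 / (17.7 − 7) = 533.31/10.7 = 49.842 mL/cmH2O.
τ = R × C = 23.521 × 0.04984 L/cmH2O = 1.172 s.
t = −τ·ln(1 − 0.95) = −1.172·ln(0.05) = 3.511 s.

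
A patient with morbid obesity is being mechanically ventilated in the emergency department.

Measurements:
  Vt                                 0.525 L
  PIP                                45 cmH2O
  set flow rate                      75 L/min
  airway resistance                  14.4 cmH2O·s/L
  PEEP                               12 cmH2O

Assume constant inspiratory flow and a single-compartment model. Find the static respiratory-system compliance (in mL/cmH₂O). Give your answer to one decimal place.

Flow: 75 L/min ÷ 60 = 1.25 L/s.
Equation of motion (constant flow): PIP = Vt/C + R·V̇ + PEEP.
Vt/C = PIP − R·V̇ − PEEP = 45 − 14.4×1.25 − 12 = 45 − 18.0 − 12 = 15.0 cmH2O.
C = Vt / 15.0 = 525 / 15.0 = 35.0 mL/cmH2O.

35.0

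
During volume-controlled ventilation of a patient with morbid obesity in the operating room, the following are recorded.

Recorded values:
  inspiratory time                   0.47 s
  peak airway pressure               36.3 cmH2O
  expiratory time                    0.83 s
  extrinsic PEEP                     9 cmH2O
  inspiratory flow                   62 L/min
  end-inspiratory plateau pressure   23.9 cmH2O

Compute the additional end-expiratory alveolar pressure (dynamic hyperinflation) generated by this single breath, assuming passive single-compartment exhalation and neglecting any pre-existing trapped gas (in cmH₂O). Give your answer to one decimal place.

Flow: 62 L/min ÷ 60 = 1.0333 L/s.
Vt = flow × Ti = 1.0333 L/s × 0.47 s × 1000 mL/L = 485.65 mL.
R = (PIP − Pplat)/V̇ = (36.3 − 23.9) / 1.0333 = 12.4/1.0333 = 12.0 cmH2O·s/L.
C = Vt/(Pplat − PEEP) = 485.65 / (23.9 − 9) = 485.65/14.9 = 32.594 mL/cmH2O.
τ = R × C = 12.0 × 0.03259 L/cmH2O = 0.3911 s.
Fraction remaining = e^(−Te/τ) = e^(−0.83/0.3911) = 0.1198; trapped volume = 485.65 × 0.1198 = 58.181 mL.
Additional alveolar pressure from trapping ≈ V_trapped / C = 58.181 / 32.594 = 1.785 cmH2O.

1.8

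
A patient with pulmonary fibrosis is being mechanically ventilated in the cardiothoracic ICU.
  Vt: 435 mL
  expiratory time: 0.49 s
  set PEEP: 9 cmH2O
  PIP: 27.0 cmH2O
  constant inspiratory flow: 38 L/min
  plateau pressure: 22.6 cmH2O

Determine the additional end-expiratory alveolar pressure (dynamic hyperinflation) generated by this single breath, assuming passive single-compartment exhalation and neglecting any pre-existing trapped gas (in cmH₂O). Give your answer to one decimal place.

1.5

Flow: 38 L/min ÷ 60 = 0.6333 L/s.
R = (PIP − Pplat)/V̇ = (27.0 − 22.6) / 0.6333 = 4.4/0.6333 = 6.948 cmH2O·s/L.
C = Vt/(Pplat − PEEP) = 435.0 / (22.6 − 9) = 435.0/13.6 = 31.985 mL/cmH2O.
τ = R × C = 6.948 × 0.03199 L/cmH2O = 0.2223 s.
Fraction remaining = e^(−Te/τ) = e^(−0.49/0.2223) = 0.1103; trapped volume = 435.0 × 0.1103 = 47.981 mL.
Additional alveolar pressure from trapping ≈ V_trapped / C = 47.981 / 31.985 = 1.5 cmH2O.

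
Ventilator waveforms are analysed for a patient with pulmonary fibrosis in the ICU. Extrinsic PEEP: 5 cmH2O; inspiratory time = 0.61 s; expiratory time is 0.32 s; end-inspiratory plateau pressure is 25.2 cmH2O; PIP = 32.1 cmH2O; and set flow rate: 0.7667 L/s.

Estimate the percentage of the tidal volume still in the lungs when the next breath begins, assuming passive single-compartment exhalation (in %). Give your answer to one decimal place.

21.5

Vt = flow × Ti = 0.7667 L/s × 0.61 s × 1000 mL/L = 467.69 mL.
R = (PIP − Pplat)/V̇ = (32.1 − 25.2) / 0.7667 = 6.9/0.7667 = 9.0 cmH2O·s/L.
C = Vt/(Pplat − PEEP) = 467.69 / (25.2 − 5) = 467.69/20.2 = 23.153 mL/cmH2O.
τ = R × C = 9.0 × 0.02315 L/cmH2O = 0.2084 s.
Fraction remaining at end-expiration = e^(−Te/τ) = e^(−0.32/0.2084) = 0.2153 → 21.53%.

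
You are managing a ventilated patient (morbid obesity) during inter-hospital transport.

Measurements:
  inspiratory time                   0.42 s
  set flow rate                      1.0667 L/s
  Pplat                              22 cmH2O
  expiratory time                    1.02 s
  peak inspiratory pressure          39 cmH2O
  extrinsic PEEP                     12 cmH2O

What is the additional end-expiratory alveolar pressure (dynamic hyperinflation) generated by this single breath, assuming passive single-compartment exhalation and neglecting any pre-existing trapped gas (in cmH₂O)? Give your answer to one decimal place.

2.4

Vt = flow × Ti = 1.0667 L/s × 0.42 s × 1000 mL/L = 448.01 mL.
R = (PIP − Pplat)/V̇ = (39 − 22) / 1.0667 = 17.0/1.0667 = 15.937 cmH2O·s/L.
C = Vt/(Pplat − PEEP) = 448.01 / (22 − 12) = 448.01/10.0 = 44.801 mL/cmH2O.
τ = R × C = 15.937 × 0.0448 L/cmH2O = 0.714 s.
Fraction remaining = e^(−Te/τ) = e^(−1.02/0.714) = 0.2397; trapped volume = 448.01 × 0.2397 = 107.39 mL.
Additional alveolar pressure from trapping ≈ V_trapped / C = 107.39 / 44.801 = 2.397 cmH2O.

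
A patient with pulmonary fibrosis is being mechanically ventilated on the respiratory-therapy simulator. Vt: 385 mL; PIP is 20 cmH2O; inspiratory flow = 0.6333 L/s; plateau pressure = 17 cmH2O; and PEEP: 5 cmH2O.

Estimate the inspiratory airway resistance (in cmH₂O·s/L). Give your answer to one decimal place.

Raw = (PIP − Pplat) / flow = (20 − 17) / 0.6333 = 3.0 / 0.6333 = 4.737 cmH2O·s/L.

4.7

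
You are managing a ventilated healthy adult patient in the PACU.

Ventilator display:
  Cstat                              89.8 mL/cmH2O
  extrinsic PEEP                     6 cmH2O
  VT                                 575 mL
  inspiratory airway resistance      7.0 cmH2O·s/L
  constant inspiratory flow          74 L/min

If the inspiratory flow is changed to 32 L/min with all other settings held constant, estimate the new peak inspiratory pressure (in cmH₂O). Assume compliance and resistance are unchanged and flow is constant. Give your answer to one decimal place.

16.1

Flow: 74 L/min ÷ 60 = 1.2333 L/s.
New flow: 32 L/min ÷ 60 = 0.5333 L/s.
PIP = Vt/C + R·V̇ + PEEP (constant-flow equation of motion).
Only the resistive term changes: ΔPIP = R × ΔV̇ = 7.0 × (0.5333 − 1.2333) = 7.0 × -0.7 = -4.9 cmH2O.
Original PIP = 575/89.8 + 7.0×1.2333 + 6 = 21.036 cmH2O; new PIP = 21.036 + (-4.9) = 16.136 cmH2O.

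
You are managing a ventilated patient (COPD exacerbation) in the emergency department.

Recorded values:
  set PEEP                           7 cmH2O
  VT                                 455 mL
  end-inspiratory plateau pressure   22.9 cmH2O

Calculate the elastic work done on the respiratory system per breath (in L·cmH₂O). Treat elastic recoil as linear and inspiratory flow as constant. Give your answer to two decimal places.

3.62

Elastic work ≈ ½ × (Pplat − PEEP) × Vt = 0.5 × (22.9 − 7) × 0.455 L = 0.5 × 15.9 × 0.455 = 3.617 L·cmH2O.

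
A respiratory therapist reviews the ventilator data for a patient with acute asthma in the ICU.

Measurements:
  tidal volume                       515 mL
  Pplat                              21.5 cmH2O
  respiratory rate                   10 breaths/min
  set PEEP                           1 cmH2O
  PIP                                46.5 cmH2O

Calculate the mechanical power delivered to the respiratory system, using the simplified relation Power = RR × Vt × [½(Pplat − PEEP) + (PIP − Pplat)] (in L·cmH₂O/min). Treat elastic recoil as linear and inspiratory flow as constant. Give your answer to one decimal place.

181.5

Per-breath work = Vt × [½(Pplat−PEEP) + (PIP−Pplat)] = 0.515 × [0.5×20.5 + 25.0] = 0.515 × 35.25 = 18.154 L·cmH2O.
Power = 10 × 18.154 = 181.54 L·cmH2O/min.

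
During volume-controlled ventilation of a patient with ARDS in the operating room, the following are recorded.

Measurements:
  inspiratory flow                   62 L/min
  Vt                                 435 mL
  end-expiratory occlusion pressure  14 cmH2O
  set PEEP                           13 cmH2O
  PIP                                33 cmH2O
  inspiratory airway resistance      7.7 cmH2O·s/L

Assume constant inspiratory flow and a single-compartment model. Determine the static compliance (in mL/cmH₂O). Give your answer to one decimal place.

39.4

Flow: 62 L/min ÷ 60 = 1.0333 L/s.
Total PEEP = 14 cmH2O (set 13 + intrinsic 1); this is the baseline alveolar pressure.
Equation of motion (constant flow): PIP = Vt/C + R·V̇ + PEEP.
Vt/C = PIP − R·V̇ − PEEP = 33 − 7.7×1.0333 − 14 = 33 − 7.956 − 14 = 11.044 cmH2O.
C = Vt / 11.044 = 435 / 11.044 = 39.388 mL/cmH2O.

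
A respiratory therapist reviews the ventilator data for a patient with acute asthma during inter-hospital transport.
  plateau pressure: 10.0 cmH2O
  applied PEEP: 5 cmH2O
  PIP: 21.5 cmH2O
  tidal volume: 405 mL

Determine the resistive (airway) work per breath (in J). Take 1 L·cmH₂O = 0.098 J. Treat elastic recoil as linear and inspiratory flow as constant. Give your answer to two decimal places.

With constant inspiratory flow the resistive pressure is constant at PIP − Pplat = 21.5 − 10.0 = 11.5 cmH2O, so resistive work = 11.5 × 0.405 = 4.658 L·cmH2O.
× 0.098 J/(L·cmH2O) → 0.4565 J.

0.46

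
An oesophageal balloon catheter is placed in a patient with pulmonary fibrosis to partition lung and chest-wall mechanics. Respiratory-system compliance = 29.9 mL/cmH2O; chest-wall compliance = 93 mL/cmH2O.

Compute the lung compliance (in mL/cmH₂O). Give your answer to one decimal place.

44.1

1/CL = 1/Crs − 1/Ccw.
1/CL = 1/29.9 − 1/93 = 0.02269.
CL = 44.072 mL/cmH2O.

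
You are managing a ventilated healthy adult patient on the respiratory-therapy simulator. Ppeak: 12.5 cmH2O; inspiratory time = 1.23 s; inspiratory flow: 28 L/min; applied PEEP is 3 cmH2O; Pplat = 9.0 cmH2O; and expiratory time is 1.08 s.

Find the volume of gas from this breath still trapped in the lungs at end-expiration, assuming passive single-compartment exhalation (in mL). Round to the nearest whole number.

Flow: 28 L/min ÷ 60 = 0.4667 L/s.
Vt = flow × Ti = 0.4667 L/s × 1.23 s × 1000 mL/L = 574.04 mL.
R = (PIP − Pplat)/V̇ = (12.5 − 9.0) / 0.4667 = 3.5/0.4667 = 7.499 cmH2O·s/L.
C = Vt/(Pplat − PEEP) = 574.04 / (9.0 − 3) = 574.04/6.0 = 95.673 mL/cmH2O.
τ = R × C = 7.499 × 0.09567 L/cmH2O = 0.7174 s.
Fraction remaining = e^(−Te/τ) = e^(−1.08/0.7174) = 0.2219.
Trapped volume = 574.04 × 0.2219 = 127.38 mL.

127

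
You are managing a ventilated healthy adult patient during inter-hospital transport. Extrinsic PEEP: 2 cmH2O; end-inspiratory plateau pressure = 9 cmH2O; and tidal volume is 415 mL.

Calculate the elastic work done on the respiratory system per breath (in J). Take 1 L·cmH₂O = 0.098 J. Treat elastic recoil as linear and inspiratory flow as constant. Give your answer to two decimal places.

0.14

Elastic work ≈ ½ × (Pplat − PEEP) × Vt = 0.5 × (9 − 2) × 0.415 L = 0.5 × 7.0 × 0.415 = 1.453 L·cmH2O.
× 0.098 J/(L·cmH2O) → 0.1424 J.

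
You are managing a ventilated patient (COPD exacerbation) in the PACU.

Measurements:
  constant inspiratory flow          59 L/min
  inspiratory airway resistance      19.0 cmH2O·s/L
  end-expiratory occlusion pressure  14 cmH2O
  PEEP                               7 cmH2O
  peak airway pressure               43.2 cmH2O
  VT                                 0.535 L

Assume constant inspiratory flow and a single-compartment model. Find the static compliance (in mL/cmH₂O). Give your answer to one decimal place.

50.9

Flow: 59 L/min ÷ 60 = 0.9833 L/s.
Total PEEP = 14 cmH2O (set 7 + intrinsic 7); this is the baseline alveolar pressure.
Equation of motion (constant flow): PIP = Vt/C + R·V̇ + PEEP.
Vt/C = PIP − R·V̇ − PEEP = 43.2 − 19.0×0.9833 − 14 = 43.2 − 18.683 − 14 = 10.517 cmH2O.
C = Vt / 10.517 = 535 / 10.517 = 50.87 mL/cmH2O.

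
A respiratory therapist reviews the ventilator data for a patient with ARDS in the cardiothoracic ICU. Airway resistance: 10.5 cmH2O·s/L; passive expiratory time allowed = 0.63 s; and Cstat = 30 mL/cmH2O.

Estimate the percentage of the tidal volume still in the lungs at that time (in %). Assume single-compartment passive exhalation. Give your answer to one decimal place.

13.5

τ = R × C = 10.5 × 30 mL/cmH2O = 10.5 × 0.030 L/cmH2O = 0.315 s.
Passive exhalation: V(t)/V₀ = e^(−t/τ) = e^(−0.63/0.315) = 0.1353.
Fraction remaining = 0.1353 → 13.53%.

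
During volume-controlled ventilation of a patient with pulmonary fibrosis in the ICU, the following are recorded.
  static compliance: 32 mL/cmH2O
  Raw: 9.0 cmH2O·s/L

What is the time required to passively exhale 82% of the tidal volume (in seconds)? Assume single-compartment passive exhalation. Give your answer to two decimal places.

0.49

τ = R × C = 9.0 × 32 mL/cmH2O = 9.0 × 0.032 L/cmH2O = 0.288 s.
Exhaled fraction f = 1 − e^(−t/τ) → t = −τ·ln(1 − f) = −0.288·ln(0.18) = 0.4939 s.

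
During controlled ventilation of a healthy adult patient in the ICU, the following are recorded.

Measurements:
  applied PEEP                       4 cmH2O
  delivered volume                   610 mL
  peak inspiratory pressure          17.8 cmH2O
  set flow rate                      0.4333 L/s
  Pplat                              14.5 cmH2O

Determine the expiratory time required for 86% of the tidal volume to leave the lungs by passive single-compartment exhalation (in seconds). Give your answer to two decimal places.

R = (PIP − Pplat)/V̇ = (17.8 − 14.5) / 0.4333 = 3.3/0.4333 = 7.616 cmH2O·s/L.
C = Vt/(Pplat − PEEP) = 610.0 / (14.5 − 4) = 610.0/10.5 = 58.095 mL/cmH2O.
τ = R × C = 7.616 × 0.0581 L/cmH2O = 0.4425 s.
t = −τ·ln(1 − 0.86) = −0.4425·ln(0.14) = 0.87 s.

0.87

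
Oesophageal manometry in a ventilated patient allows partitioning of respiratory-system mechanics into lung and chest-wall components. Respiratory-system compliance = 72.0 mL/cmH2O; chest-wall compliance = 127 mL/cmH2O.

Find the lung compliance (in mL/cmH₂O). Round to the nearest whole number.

166

1/CL = 1/Crs − 1/Ccw.
1/CL = 1/72.0 − 1/127 = 0.006015.
CL = 166.25 mL/cmH2O.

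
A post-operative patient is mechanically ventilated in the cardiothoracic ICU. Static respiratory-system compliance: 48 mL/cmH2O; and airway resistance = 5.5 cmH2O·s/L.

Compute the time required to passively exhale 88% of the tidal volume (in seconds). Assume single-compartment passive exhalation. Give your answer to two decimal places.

τ = R × C = 5.5 × 48 mL/cmH2O = 5.5 × 0.048 L/cmH2O = 0.264 s.
Exhaled fraction f = 1 − e^(−t/τ) → t = −τ·ln(1 − f) = −0.264·ln(0.12) = 0.5597 s.

0.56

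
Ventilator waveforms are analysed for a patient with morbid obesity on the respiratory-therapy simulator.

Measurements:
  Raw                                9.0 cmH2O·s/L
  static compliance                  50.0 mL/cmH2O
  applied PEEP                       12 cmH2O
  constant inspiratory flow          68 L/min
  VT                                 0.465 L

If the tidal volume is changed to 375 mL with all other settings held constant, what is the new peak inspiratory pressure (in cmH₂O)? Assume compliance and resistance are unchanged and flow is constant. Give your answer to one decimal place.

29.7

Flow: 68 L/min ÷ 60 = 1.1333 L/s.
PIP = Vt/C + R·V̇ + PEEP (constant-flow equation of motion).
Only the elastic term changes: ΔPIP = ΔVt / C = (375 − 465) / 50.0 = -1.8 cmH2O.
Original PIP = 465/50.0 + 9.0×1.1333 + 12 = 31.5 cmH2O; new PIP = 31.5 + (-1.8) = 29.7 cmH2O.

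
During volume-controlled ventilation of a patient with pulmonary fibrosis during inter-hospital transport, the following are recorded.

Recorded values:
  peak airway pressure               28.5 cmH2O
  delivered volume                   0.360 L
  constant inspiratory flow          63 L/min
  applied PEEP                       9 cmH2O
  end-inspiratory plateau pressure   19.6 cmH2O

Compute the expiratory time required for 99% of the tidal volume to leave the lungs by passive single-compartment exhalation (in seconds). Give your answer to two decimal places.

1.33

Flow: 63 L/min ÷ 60 = 1.05 L/s.
R = (PIP − Pplat)/V̇ = (28.5 − 19.6) / 1.05 = 8.9/1.05 = 8.476 cmH2O·s/L.
C = Vt/(Pplat − PEEP) = 360.0 / (19.6 − 9) = 360.0/10.6 = 33.962 mL/cmH2O.
τ = R × C = 8.476 × 0.03396 L/cmH2O = 0.2878 s.
t = −τ·ln(1 − 0.99) = −0.2878·ln(0.01) = 1.325 s.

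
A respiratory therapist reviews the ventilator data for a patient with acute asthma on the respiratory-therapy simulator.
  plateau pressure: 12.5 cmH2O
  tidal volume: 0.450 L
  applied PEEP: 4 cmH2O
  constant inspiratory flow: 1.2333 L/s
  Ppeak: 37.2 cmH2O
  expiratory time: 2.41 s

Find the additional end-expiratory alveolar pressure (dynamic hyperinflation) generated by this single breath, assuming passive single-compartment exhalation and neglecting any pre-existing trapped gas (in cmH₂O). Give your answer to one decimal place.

0.9

R = (PIP − Pplat)/V̇ = (37.2 − 12.5) / 1.2333 = 24.7/1.2333 = 20.028 cmH2O·s/L.
C = Vt/(Pplat − PEEP) = 450.0 / (12.5 − 4) = 450.0/8.5 = 52.941 mL/cmH2O.
τ = R × C = 20.028 × 0.05294 L/cmH2O = 1.06 s.
Fraction remaining = e^(−Te/τ) = e^(−2.41/1.06) = 0.1029; trapped volume = 450.0 × 0.1029 = 46.305 mL.
Additional alveolar pressure from trapping ≈ V_trapped / C = 46.305 / 52.941 = 0.8747 cmH2O.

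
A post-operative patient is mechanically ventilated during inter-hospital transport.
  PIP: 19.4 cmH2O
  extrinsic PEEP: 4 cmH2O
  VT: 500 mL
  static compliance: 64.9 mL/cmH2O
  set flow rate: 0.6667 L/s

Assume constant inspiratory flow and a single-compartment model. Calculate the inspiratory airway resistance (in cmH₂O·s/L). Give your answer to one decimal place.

Equation of motion (constant flow): PIP = Vt/C + R·V̇ + PEEP.
R·V̇ = PIP − Vt/C − PEEP = 19.4 − 500/64.9 − 4 = 19.4 − 7.704 − 4 = 7.696 cmH2O.
R = 7.696 / 0.6667 = 11.543 cmH2O·s/L.

11.5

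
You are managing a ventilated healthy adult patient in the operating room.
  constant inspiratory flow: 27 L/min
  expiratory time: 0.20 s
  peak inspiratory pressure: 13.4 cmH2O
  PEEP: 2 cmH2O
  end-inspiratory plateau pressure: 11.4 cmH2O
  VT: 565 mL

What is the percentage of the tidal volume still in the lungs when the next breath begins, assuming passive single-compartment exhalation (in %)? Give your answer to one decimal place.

Flow: 27 L/min ÷ 60 = 0.45 L/s.
R = (PIP − Pplat)/V̇ = (13.4 − 11.4) / 0.45 = 2.0/0.45 = 4.444 cmH2O·s/L.
C = Vt/(Pplat − PEEP) = 565.0 / (11.4 − 2) = 565.0/9.4 = 60.106 mL/cmH2O.
τ = R × C = 4.444 × 0.06011 L/cmH2O = 0.2671 s.
Fraction remaining at end-expiration = e^(−Te/τ) = e^(−0.20/0.2671) = 0.4729 → 47.29%.

47.3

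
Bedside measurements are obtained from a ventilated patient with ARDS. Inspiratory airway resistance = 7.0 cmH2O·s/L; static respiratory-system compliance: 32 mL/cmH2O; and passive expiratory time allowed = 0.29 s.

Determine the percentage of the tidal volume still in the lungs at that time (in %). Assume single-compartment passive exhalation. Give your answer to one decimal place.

27.4

τ = R × C = 7.0 × 32 mL/cmH2O = 7.0 × 0.032 L/cmH2O = 0.224 s.
Passive exhalation: V(t)/V₀ = e^(−t/τ) = e^(−0.29/0.224) = 0.274.
Fraction remaining = 0.274 → 27.4%.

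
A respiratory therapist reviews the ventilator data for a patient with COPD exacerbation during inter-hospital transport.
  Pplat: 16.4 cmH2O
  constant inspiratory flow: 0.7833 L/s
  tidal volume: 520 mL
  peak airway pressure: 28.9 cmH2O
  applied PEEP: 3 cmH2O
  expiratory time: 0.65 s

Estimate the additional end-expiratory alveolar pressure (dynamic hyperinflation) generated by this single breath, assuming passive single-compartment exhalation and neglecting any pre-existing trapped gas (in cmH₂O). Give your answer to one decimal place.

R = (PIP − Pplat)/V̇ = (28.9 − 16.4) / 0.7833 = 12.5/0.7833 = 15.958 cmH2O·s/L.
C = Vt/(Pplat − PEEP) = 520.0 / (16.4 − 3) = 520.0/13.4 = 38.806 mL/cmH2O.
τ = R × C = 15.958 × 0.03881 L/cmH2O = 0.6193 s.
Fraction remaining = e^(−Te/τ) = e^(−0.65/0.6193) = 0.3501; trapped volume = 520.0 × 0.3501 = 182.05 mL.
Additional alveolar pressure from trapping ≈ V_trapped / C = 182.05 / 38.806 = 4.691 cmH2O.

4.7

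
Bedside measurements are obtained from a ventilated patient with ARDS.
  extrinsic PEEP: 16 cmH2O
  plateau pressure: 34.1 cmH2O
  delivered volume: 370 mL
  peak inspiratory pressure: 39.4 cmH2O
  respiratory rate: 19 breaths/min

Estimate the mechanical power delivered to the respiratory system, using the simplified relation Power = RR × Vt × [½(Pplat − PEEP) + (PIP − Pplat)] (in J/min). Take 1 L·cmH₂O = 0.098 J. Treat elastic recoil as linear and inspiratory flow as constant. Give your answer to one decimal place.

Per-breath work = Vt × [½(Pplat−PEEP) + (PIP−Pplat)] = 0.370 × [0.5×18.1 + 5.3] = 0.370 × 14.35 = 5.31 L·cmH2O.
Power = 19 × 5.31 = 100.89 L·cmH2O/min.
× 0.098 J/(L·cmH2O) → 9.887 J/min.

9.9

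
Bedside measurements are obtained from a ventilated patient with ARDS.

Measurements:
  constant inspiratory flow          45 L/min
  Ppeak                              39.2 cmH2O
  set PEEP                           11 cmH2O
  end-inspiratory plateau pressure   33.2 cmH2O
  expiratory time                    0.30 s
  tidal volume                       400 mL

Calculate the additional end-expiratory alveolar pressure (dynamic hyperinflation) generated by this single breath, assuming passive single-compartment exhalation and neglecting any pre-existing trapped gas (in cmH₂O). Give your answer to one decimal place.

2.8

Flow: 45 L/min ÷ 60 = 0.75 L/s.
R = (PIP − Pplat)/V̇ = (39.2 − 33.2) / 0.75 = 6.0/0.75 = 8.0 cmH2O·s/L.
C = Vt/(Pplat − PEEP) = 400.0 / (33.2 − 11) = 400.0/22.2 = 18.018 mL/cmH2O.
τ = R × C = 8.0 × 0.01802 L/cmH2O = 0.1442 s.
Fraction remaining = e^(−Te/τ) = e^(−0.30/0.1442) = 0.1249; trapped volume = 400.0 × 0.1249 = 49.96 mL.
Additional alveolar pressure from trapping ≈ V_trapped / C = 49.96 / 18.018 = 2.773 cmH2O.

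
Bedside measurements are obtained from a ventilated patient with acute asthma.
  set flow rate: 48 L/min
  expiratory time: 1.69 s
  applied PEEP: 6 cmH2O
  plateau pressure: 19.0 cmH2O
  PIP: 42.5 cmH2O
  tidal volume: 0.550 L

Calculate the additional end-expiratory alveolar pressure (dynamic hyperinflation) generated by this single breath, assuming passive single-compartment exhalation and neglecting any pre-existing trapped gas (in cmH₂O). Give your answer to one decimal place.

3.3

Flow: 48 L/min ÷ 60 = 0.8 L/s.
R = (PIP − Pplat)/V̇ = (42.5 − 19.0) / 0.8 = 23.5/0.8 = 29.375 cmH2O·s/L.
C = Vt/(Pplat − PEEP) = 550.0 / (19.0 − 6) = 550.0/13.0 = 42.308 mL/cmH2O.
τ = R × C = 29.375 × 0.04231 L/cmH2O = 1.243 s.
Fraction remaining = e^(−Te/τ) = e^(−1.69/1.243) = 0.2568; trapped volume = 550.0 × 0.2568 = 141.24 mL.
Additional alveolar pressure from trapping ≈ V_trapped / C = 141.24 / 42.308 = 3.338 cmH2O.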